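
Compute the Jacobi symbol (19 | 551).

Reciprocity: 19 ≡ 3 and 551 ≡ 3 (mod 4), so (19/551) = −(551/19).
Reduce top mod 19: now compute (0/19).
Top reduces to 0: gcd > 1, so the symbol is 0.

0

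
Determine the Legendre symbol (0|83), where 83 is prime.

0

Top reduces to 0: gcd > 1, so the symbol is 0.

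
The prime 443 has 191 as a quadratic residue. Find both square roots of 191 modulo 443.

118, 325

Since 443 ≡ 3 (mod 4), a square root of 191 is 191^((443+1)/4) = 191^111 mod 443.
Repeated squaring: 191^2≡155, 191^4≡103, 191^8≡420, 191^16≡86, 191^32≡308, 191^64≡62 (mod 443).
191^111 = 191^(64+32+8+4+2+1) ≡ 325 (mod 443).
Check: 325² = 105625 ≡ 191 (mod 443). The two roots are 118 and 325.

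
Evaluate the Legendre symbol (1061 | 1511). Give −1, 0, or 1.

Reciprocity: 1061 ≡ 1 and 1511 ≡ 3 (mod 4), so (1061/1511) = +(1511/1061).
Reduce top mod 1061: now compute (450/1061).
Pull out 2: since 1061 ≡ 5 (mod 8), (2/1061) = -1.
Reciprocity: 225 ≡ 1 and 1061 ≡ 1 (mod 4), so (225/1061) = +(1061/225).
Reduce top mod 225: now compute (161/225).
Reciprocity: 161 ≡ 1 and 225 ≡ 1 (mod 4), so (161/225) = +(225/161).
Reduce top mod 161: now compute (64/161).
Pull out 2^6: since 161 ≡ 1 (mod 8), (2/161) = +1, so (2/161)^6 = +1.
Reached (1/161) = 1. Collecting the sign flips along the way, the symbol is -1.

-1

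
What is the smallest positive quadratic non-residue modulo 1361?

3

(2/1361) = +1, so 2 is a residue.
(3/1361) = −1, so 3 is the smallest positive non-residue mod 1361.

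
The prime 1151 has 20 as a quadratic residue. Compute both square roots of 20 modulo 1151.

Since 1151 ≡ 3 (mod 4), a square root of 20 is 20^((1151+1)/4) = 20^288 mod 1151.
Repeated squaring: 20^2≡400, 20^4≡11, 20^8≡121, 20^16≡829, 20^32≡94, 20^64≡779, 20^128≡264, 20^256≡636 (mod 1151).
20^288 = 20^(256+32) ≡ 1083 (mod 1151).
Check: 1083² = 1172889 ≡ 20 (mod 1151). The two roots are 68 and 1083.

68, 1083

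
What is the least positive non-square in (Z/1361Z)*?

3

(2/1361) = +1, so 2 is a residue.
(3/1361) = −1, so 3 is the smallest positive non-residue mod 1361.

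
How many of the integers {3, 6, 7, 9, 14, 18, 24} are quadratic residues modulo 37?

3

(3/37) = +1 → QR.
(6/37) = -1 → non-residue.
(7/37) = +1 → QR.
(9/37) = +1 → QR.
(14/37) = -1 → non-residue.
(18/37) = -1 → non-residue.
(24/37) = -1 → non-residue.
Total quadratic residues among the 7: 3.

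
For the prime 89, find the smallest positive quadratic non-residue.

3

(2/89) = +1, so 2 is a residue.
(3/89) = −1, so 3 is the smallest positive non-residue mod 89.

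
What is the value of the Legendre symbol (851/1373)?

1

Reciprocity: 851 ≡ 3 and 1373 ≡ 1 (mod 4), so (851/1373) = +(1373/851).
Reduce top mod 851: now compute (522/851).
Pull out 2: since 851 ≡ 3 (mod 8), (2/851) = -1.
Reciprocity: 261 ≡ 1 and 851 ≡ 3 (mod 4), so (261/851) = +(851/261).
Reduce top mod 261: now compute (68/261).
Pull out 2^2: since 261 ≡ 5 (mod 8), (2/261) = -1, so (2/261)^2 = +1.
Reciprocity: 17 ≡ 1 and 261 ≡ 1 (mod 4), so (17/261) = +(261/17).
Reduce top mod 17: now compute (6/17).
Pull out 2: since 17 ≡ 1 (mod 8), (2/17) = +1.
Reciprocity: 3 ≡ 3 and 17 ≡ 1 (mod 4), so (3/17) = +(17/3).
Reduce top mod 3: now compute (2/3).
Pull out 2: since 3 ≡ 3 (mod 8), (2/3) = -1.
Reached (1/3) = 1. Collecting the sign flips along the way, the symbol is +1.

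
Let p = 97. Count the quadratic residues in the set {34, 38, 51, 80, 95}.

(34/97) = -1 → non-residue.
(38/97) = -1 → non-residue.
(51/97) = -1 → non-residue.
(80/97) = -1 → non-residue.
(95/97) = +1 → QR.
Total quadratic residues among the 5: 1.

1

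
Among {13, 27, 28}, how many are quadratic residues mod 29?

(13/29) = +1 → QR.
(27/29) = -1 → non-residue.
(28/29) = +1 → QR.
Total quadratic residues among the 3: 2.

2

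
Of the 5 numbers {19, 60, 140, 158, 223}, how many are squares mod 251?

(19/251) = -1 → non-residue.
(60/251) = +1 → QR.
(140/251) = +1 → QR.
(158/251) = -1 → non-residue.
(223/251) = -1 → non-residue.
Total quadratic residues among the 5: 2.

2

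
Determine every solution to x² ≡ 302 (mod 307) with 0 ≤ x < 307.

Since 307 ≡ 3 (mod 4), a square root of 302 is 302^((307+1)/4) = 302^77 mod 307.
Repeated squaring: 302^2≡25, 302^4≡11, 302^8≡121, 302^16≡212, 302^32≡122, 302^64≡148 (mod 307).
302^77 = 302^(64+8+4+1) ≡ 223 (mod 307).
Check: 223² = 49729 ≡ 302 (mod 307). The two roots are 84 and 223.

84, 223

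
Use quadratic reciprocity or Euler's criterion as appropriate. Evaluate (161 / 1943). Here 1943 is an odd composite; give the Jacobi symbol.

-1

Reciprocity: 161 ≡ 1 and 1943 ≡ 3 (mod 4), so (161/1943) = +(1943/161).
Reduce top mod 161: now compute (11/161).
Reciprocity: 11 ≡ 3 and 161 ≡ 1 (mod 4), so (11/161) = +(161/11).
Reduce top mod 11: now compute (7/11).
Reciprocity: 7 ≡ 3 and 11 ≡ 3 (mod 4), so (7/11) = −(11/7).
Reduce top mod 7: now compute (4/7).
Pull out 2^2: since 7 ≡ 7 (mod 8), (2/7) = +1, so (2/7)^2 = +1.
Reached (1/7) = 1. Collecting the sign flips along the way, the symbol is -1.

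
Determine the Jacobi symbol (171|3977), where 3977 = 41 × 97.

1

Reciprocity: 171 ≡ 3 and 3977 ≡ 1 (mod 4), so (171/3977) = +(3977/171).
Reduce top mod 171: now compute (44/171).
Pull out 2^2: since 171 ≡ 3 (mod 8), (2/171) = -1, so (2/171)^2 = +1.
Reciprocity: 11 ≡ 3 and 171 ≡ 3 (mod 4), so (11/171) = −(171/11).
Reduce top mod 11: now compute (6/11).
Pull out 2: since 11 ≡ 3 (mod 8), (2/11) = -1.
Reciprocity: 3 ≡ 3 and 11 ≡ 3 (mod 4), so (3/11) = −(11/3).
Reduce top mod 3: now compute (2/3).
Pull out 2: since 3 ≡ 3 (mod 8), (2/3) = -1.
Reached (1/3) = 1. Collecting the sign flips along the way, the symbol is +1.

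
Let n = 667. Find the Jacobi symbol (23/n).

0

Reciprocity: 23 ≡ 3 and 667 ≡ 3 (mod 4), so (23/667) = −(667/23).
Reduce top mod 23: now compute (0/23).
Top reduces to 0: gcd > 1, so the symbol is 0.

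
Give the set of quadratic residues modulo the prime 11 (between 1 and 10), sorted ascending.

Square k = 1,…,5 (k and 11−k give the same square):
1²=1, 2²=4, 3²=9, 4²≡5, 5²≡3 (mod 11).
So the quadratic residues mod 11 are {1, 3, 4, 5, 9}.

1,3,4,5,9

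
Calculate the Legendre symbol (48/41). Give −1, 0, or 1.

Euler's criterion: (48/41) ≡ 7^20 (mod 41).
7^2 ≡ 8 (mod 41)
7^4 ≡ 23 (mod 41)
7^8 ≡ 37 (mod 41)
7^16 ≡ 16 (mod 41)
7^20 = 7^(16+4) ≡ 40 (mod 41).
Result is 40 ≡ −1, so (48/41) = −1.

-1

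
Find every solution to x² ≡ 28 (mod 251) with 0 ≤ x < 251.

Since 251 ≡ 3 (mod 4), a square root of 28 is 28^((251+1)/4) = 28^63 mod 251.
Repeated squaring: 28^2≡31, 28^4≡208, 28^8≡92, 28^16≡181, 28^32≡131 (mod 251).
28^63 = 28^(32+16+8+4+2+1) ≡ 84 (mod 251).
Check: 84² = 7056 ≡ 28 (mod 251). The two roots are 84 and 167.

84, 167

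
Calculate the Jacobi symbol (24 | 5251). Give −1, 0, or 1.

Pull out 2^3: since 5251 ≡ 3 (mod 8), (2/5251) = -1, so (2/5251)^3 = -1.
Reciprocity: 3 ≡ 3 and 5251 ≡ 3 (mod 4), so (3/5251) = −(5251/3).
Reduce top mod 3: now compute (1/3).
Reached (1/3) = 1. Collecting the sign flips along the way, the symbol is +1.

1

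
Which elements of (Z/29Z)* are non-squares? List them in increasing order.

Square k = 1,…,14 (k and 29−k give the same square):
1²=1, 2²=4, 3²=9, 4²=16, 5²=25, 6²≡7, 7²≡20, 8²≡6, 9²≡23, 10²≡13, 11²≡5, 12²≡28, 13²≡24, 14²≡22 (mod 29).
The residues are {1, 4, 5, 6, 7, 9, 13, 16, 20, 22, 23, 24, 25, 28}; the non-residues are the remaining 14 nonzero classes.

2,3,8,10,11,12,14,15,17,18,19,21,26,27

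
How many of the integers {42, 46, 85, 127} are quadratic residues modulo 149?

4

(42/149) = +1 → QR.
(46/149) = +1 → QR.
(85/149) = +1 → QR.
(127/149) = +1 → QR.
Total quadratic residues among the 4: 4.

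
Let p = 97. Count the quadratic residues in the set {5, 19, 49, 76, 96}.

(5/97) = -1 → non-residue.
(19/97) = -1 → non-residue.
(49/97) = +1 → QR.
(76/97) = -1 → non-residue.
(96/97) = +1 → QR.
Total quadratic residues among the 5: 2.

2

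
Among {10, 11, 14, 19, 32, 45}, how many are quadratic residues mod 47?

(10/47) = -1 → non-residue.
(11/47) = -1 → non-residue.
(14/47) = +1 → QR.
(19/47) = -1 → non-residue.
(32/47) = +1 → QR.
(45/47) = -1 → non-residue.
Total quadratic residues among the 6: 2.

2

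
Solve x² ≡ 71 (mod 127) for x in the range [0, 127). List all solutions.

43, 84

Since 127 ≡ 3 (mod 4), a square root of 71 is 71^((127+1)/4) = 71^32 mod 127.
Repeated squaring: 71^2≡88, 71^4≡124, 71^8≡9, 71^16≡81, 71^32≡84 (mod 127).
71^32 = 71^(32) ≡ 84 (mod 127).
Check: 84² = 7056 ≡ 71 (mod 127). The two roots are 43 and 84.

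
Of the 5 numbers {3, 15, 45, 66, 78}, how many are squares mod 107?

1

(3/107) = +1 → QR.
(15/107) = -1 → non-residue.
(45/107) = -1 → non-residue.
(66/107) = -1 → non-residue.
(78/107) = -1 → non-residue.
Total quadratic residues among the 5: 1.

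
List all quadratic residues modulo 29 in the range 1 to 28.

1, 4, 5, 6, 7, 9, 13, 16, 20, 22, 23, 24, 25, 28

Square k = 1,…,14 (k and 29−k give the same square):
1²=1, 2²=4, 3²=9, 4²=16, 5²=25, 6²≡7, 7²≡20, 8²≡6, 9²≡23, 10²≡13, 11²≡5, 12²≡28, 13²≡24, 14²≡22 (mod 29).
So the quadratic residues mod 29 are {1, 4, 5, 6, 7, 9, 13, 16, 20, 22, 23, 24, 25, 28}.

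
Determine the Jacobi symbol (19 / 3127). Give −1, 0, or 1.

-1

Reciprocity: 19 ≡ 3 and 3127 ≡ 3 (mod 4), so (19/3127) = −(3127/19).
Reduce top mod 19: now compute (11/19).
Reciprocity: 11 ≡ 3 and 19 ≡ 3 (mod 4), so (11/19) = −(19/11).
Reduce top mod 11: now compute (8/11).
Pull out 2^3: since 11 ≡ 3 (mod 8), (2/11) = -1, so (2/11)^3 = -1.
Reached (1/11) = 1. Collecting the sign flips along the way, the symbol is -1.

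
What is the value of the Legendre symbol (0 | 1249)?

Top reduces to 0: gcd > 1, so the symbol is 0.

0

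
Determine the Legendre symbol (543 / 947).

1

Reciprocity: 543 ≡ 3 and 947 ≡ 3 (mod 4), so (543/947) = −(947/543).
Reduce top mod 543: now compute (404/543).
Pull out 2^2: since 543 ≡ 7 (mod 8), (2/543) = +1, so (2/543)^2 = +1.
Reciprocity: 101 ≡ 1 and 543 ≡ 3 (mod 4), so (101/543) = +(543/101).
Reduce top mod 101: now compute (38/101).
Pull out 2: since 101 ≡ 5 (mod 8), (2/101) = -1.
Reciprocity: 19 ≡ 3 and 101 ≡ 1 (mod 4), so (19/101) = +(101/19).
Reduce top mod 19: now compute (6/19).
Pull out 2: since 19 ≡ 3 (mod 8), (2/19) = -1.
Reciprocity: 3 ≡ 3 and 19 ≡ 3 (mod 4), so (3/19) = −(19/3).
Reduce top mod 3: now compute (1/3).
Reached (1/3) = 1. Collecting the sign flips along the way, the symbol is +1.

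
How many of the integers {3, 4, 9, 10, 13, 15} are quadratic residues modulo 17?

4

(3/17) = -1 → non-residue.
(4/17) = +1 → QR.
(9/17) = +1 → QR.
(10/17) = -1 → non-residue.
(13/17) = +1 → QR.
(15/17) = +1 → QR.
Total quadratic residues among the 6: 4.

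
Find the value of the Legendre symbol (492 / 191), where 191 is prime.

Euler's criterion: (492/191) ≡ 110^95 (mod 191).
110^2 ≡ 67 (mod 191)
110^4 ≡ 96 (mod 191)
110^8 ≡ 48 (mod 191)
110^16 ≡ 12 (mod 191)
110^32 ≡ 144 (mod 191)
110^64 ≡ 108 (mod 191)
110^95 = 110^(64+16+8+4+2+1) ≡ 190 (mod 191).
Result is 190 ≡ −1, so (492/191) = −1.

-1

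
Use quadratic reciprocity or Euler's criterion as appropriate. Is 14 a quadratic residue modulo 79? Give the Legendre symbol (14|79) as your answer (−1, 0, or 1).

Pull out 2: since 79 ≡ 7 (mod 8), (2/79) = +1.
Reciprocity: 7 ≡ 3 and 79 ≡ 3 (mod 4), so (7/79) = −(79/7).
Reduce top mod 7: now compute (2/7).
Pull out 2: since 7 ≡ 7 (mod 8), (2/7) = +1.
Reached (1/7) = 1. Collecting the sign flips along the way, the symbol is -1.

-1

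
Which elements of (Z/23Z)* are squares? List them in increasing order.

Square k = 1,…,11 (k and 23−k give the same square):
1²=1, 2²=4, 3²=9, 4²=16, 5²≡2, 6²≡13, 7²≡3, 8²≡18, 9²≡12, 10²≡8, 11²≡6 (mod 23).
So the quadratic residues mod 23 are {1, 2, 3, 4, 6, 8, 9, 12, 13, 16, 18}.

1,2,3,4,6,8,9,12,13,16,18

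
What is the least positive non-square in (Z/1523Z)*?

2

(2/1523) = −1, so 2 is the smallest positive non-residue mod 1523.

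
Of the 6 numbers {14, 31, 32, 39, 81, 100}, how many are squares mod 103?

(14/103) = +1 → QR.
(31/103) = -1 → non-residue.
(32/103) = +1 → QR.
(39/103) = -1 → non-residue.
(81/103) = +1 → QR.
(100/103) = +1 → QR.
Total quadratic residues among the 6: 4.

4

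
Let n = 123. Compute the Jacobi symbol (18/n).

Pull out 2: since 123 ≡ 3 (mod 8), (2/123) = -1.
Reciprocity: 9 ≡ 1 and 123 ≡ 3 (mod 4), so (9/123) = +(123/9).
Reduce top mod 9: now compute (6/9).
Pull out 2: since 9 ≡ 1 (mod 8), (2/9) = +1.
Reciprocity: 3 ≡ 3 and 9 ≡ 1 (mod 4), so (3/9) = +(9/3).
Reduce top mod 3: now compute (0/3).
Top reduces to 0: gcd > 1, so the symbol is 0.

0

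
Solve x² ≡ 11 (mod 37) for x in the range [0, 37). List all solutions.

14, 23

37 ≡ 1 (mod 4), so we find a root by search.
Trying successive values, 14² = 196 ≡ 11 (mod 37). The other root is 37 − 14 = 23.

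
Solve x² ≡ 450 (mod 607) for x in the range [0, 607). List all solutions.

Since 607 ≡ 3 (mod 4), a square root of 450 is 450^((607+1)/4) = 450^152 mod 607.
Repeated squaring: 450^2≡369, 450^4≡193, 450^8≡222, 450^16≡117, 450^32≡335, 450^64≡537, 450^128≡44 (mod 607).
450^152 = 450^(128+16+8) ≡ 482 (mod 607).
Check: 482² = 232324 ≡ 450 (mod 607). The two roots are 125 and 482.

125, 482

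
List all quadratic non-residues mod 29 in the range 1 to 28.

2 3 8 10 11 12 14 15 17 18 19 21 26 27

Square k = 1,…,14 (k and 29−k give the same square):
1²=1, 2²=4, 3²=9, 4²=16, 5²=25, 6²≡7, 7²≡20, 8²≡6, 9²≡23, 10²≡13, 11²≡5, 12²≡28, 13²≡24, 14²≡22 (mod 29).
The residues are {1, 4, 5, 6, 7, 9, 13, 16, 20, 22, 23, 24, 25, 28}; the non-residues are the remaining 14 nonzero classes.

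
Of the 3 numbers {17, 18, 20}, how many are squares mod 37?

0

(17/37) = -1 → non-residue.
(18/37) = -1 → non-residue.
(20/37) = -1 → non-residue.
Total quadratic residues among the 3: 0.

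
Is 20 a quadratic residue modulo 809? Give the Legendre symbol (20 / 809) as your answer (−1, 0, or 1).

Euler's criterion: (20/809) ≡ 20^404 (mod 809).
20^2 ≡ 400 (mod 809)
20^4 ≡ 627 (mod 809)
20^8 ≡ 764 (mod 809)
20^16 ≡ 407 (mod 809)
20^32 ≡ 613 (mod 809)
20^64 ≡ 393 (mod 809)
20^128 ≡ 739 (mod 809)
20^256 ≡ 46 (mod 809)
20^404 = 20^(256+128+16+4) ≡ 1 (mod 809).
Result is 1, so (20/809) = 1.

1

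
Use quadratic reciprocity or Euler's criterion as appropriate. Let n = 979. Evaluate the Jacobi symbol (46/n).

Pull out 2: since 979 ≡ 3 (mod 8), (2/979) = -1.
Reciprocity: 23 ≡ 3 and 979 ≡ 3 (mod 4), so (23/979) = −(979/23).
Reduce top mod 23: now compute (13/23).
Reciprocity: 13 ≡ 1 and 23 ≡ 3 (mod 4), so (13/23) = +(23/13).
Reduce top mod 13: now compute (10/13).
Pull out 2: since 13 ≡ 5 (mod 8), (2/13) = -1.
Reciprocity: 5 ≡ 1 and 13 ≡ 1 (mod 4), so (5/13) = +(13/5).
Reduce top mod 5: now compute (3/5).
Reciprocity: 3 ≡ 3 and 5 ≡ 1 (mod 4), so (3/5) = +(5/3).
Reduce top mod 3: now compute (2/3).
Pull out 2: since 3 ≡ 3 (mod 8), (2/3) = -1.
Reached (1/3) = 1. Collecting the sign flips along the way, the symbol is +1.

1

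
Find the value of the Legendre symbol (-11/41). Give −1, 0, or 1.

-1

First reduce: -11 ≡ 30 (mod 41).
Pull out 2: since 41 ≡ 1 (mod 8), (2/41) = +1.
Reciprocity: 15 ≡ 3 and 41 ≡ 1 (mod 4), so (15/41) = +(41/15).
Reduce top mod 15: now compute (11/15).
Reciprocity: 11 ≡ 3 and 15 ≡ 3 (mod 4), so (11/15) = −(15/11).
Reduce top mod 11: now compute (4/11).
Pull out 2^2: since 11 ≡ 3 (mod 8), (2/11) = -1, so (2/11)^2 = +1.
Reached (1/11) = 1. Collecting the sign flips along the way, the symbol is -1.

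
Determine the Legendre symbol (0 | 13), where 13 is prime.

0

Top reduces to 0: gcd > 1, so the symbol is 0.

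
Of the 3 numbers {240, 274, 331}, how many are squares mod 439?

2

(240/439) = -1 → non-residue.
(274/439) = +1 → QR.
(331/439) = +1 → QR.
Total quadratic residues among the 3: 2.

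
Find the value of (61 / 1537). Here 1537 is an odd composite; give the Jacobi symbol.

1

Reciprocity: 61 ≡ 1 and 1537 ≡ 1 (mod 4), so (61/1537) = +(1537/61).
Reduce top mod 61: now compute (12/61).
Pull out 2^2: since 61 ≡ 5 (mod 8), (2/61) = -1, so (2/61)^2 = +1.
Reciprocity: 3 ≡ 3 and 61 ≡ 1 (mod 4), so (3/61) = +(61/3).
Reduce top mod 3: now compute (1/3).
Reached (1/3) = 1. Collecting the sign flips along the way, the symbol is +1.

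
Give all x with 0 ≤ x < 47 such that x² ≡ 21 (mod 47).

Since 47 ≡ 3 (mod 4), a square root of 21 is 21^((47+1)/4) = 21^12 mod 47.
Repeated squaring: 21^2≡18, 21^4≡42, 21^8≡25 (mod 47).
21^12 = 21^(8+4) ≡ 16 (mod 47).
Check: 16² = 256 ≡ 21 (mod 47). The two roots are 16 and 31.

16, 31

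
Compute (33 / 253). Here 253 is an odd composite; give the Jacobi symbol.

0

Reciprocity: 33 ≡ 1 and 253 ≡ 1 (mod 4), so (33/253) = +(253/33).
Reduce top mod 33: now compute (22/33).
Pull out 2: since 33 ≡ 1 (mod 8), (2/33) = +1.
Reciprocity: 11 ≡ 3 and 33 ≡ 1 (mod 4), so (11/33) = +(33/11).
Reduce top mod 11: now compute (0/11).
Top reduces to 0: gcd > 1, so the symbol is 0.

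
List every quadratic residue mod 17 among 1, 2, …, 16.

Square k = 1,…,8 (k and 17−k give the same square):
1²=1, 2²=4, 3²=9, 4²=16, 5²≡8, 6²≡2, 7²≡15, 8²≡13 (mod 17).
So the quadratic residues mod 17 are {1, 2, 4, 8, 9, 13, 15, 16}.

1 2 4 8 9 13 15 16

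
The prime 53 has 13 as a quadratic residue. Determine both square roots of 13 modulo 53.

53 ≡ 1 (mod 4), so we find a root by search.
Trying successive values, 15² = 225 ≡ 13 (mod 53). The other root is 53 − 15 = 38.

15, 38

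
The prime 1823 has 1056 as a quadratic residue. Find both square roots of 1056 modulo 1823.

Since 1823 ≡ 3 (mod 4), a square root of 1056 is 1056^((1823+1)/4) = 1056^456 mod 1823.
Repeated squaring: 1056^2≡1283, 1056^4≡1743, 1056^8≡931, 1056^16≡836, 1056^32≡687, 1056^64≡1635, 1056^128≡707, 1056^256≡347 (mod 1823).
1056^456 = 1056^(256+128+64+8) ≡ 936 (mod 1823).
Check: 936² = 876096 ≡ 1056 (mod 1823). The two roots are 887 and 936.

887, 936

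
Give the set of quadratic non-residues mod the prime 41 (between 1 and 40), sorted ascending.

Square k = 1,…,20 (k and 41−k give the same square):
1²=1, 2²=4, 3²=9, 4²=16, 5²=25, 6²=36, 7²≡8, 8²≡23, 9²≡40, 10²≡18, 11²≡39, 12²≡21, 13²≡5, 14²≡32, 15²≡20, 16²≡10, 17²≡2, 18²≡37, 19²≡33, 20²≡31 (mod 41).
The residues are {1, 2, 4, 5, 8, 9, 10, 16, 18, 20, 21, 23, 25, 31, 32, 33, 36, 37, 39, 40}; the non-residues are the remaining 20 nonzero classes.

3, 6, 7, 11, 12, 13, 14, 15, 17, 19, 22, 24, 26, 27, 28, 29, 30, 34, 35, 38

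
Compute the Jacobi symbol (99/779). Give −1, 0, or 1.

-1

Reciprocity: 99 ≡ 3 and 779 ≡ 3 (mod 4), so (99/779) = −(779/99).
Reduce top mod 99: now compute (86/99).
Pull out 2: since 99 ≡ 3 (mod 8), (2/99) = -1.
Reciprocity: 43 ≡ 3 and 99 ≡ 3 (mod 4), so (43/99) = −(99/43).
Reduce top mod 43: now compute (13/43).
Reciprocity: 13 ≡ 1 and 43 ≡ 3 (mod 4), so (13/43) = +(43/13).
Reduce top mod 13: now compute (4/13).
Pull out 2^2: since 13 ≡ 5 (mod 8), (2/13) = -1, so (2/13)^2 = +1.
Reached (1/13) = 1. Collecting the sign flips along the way, the symbol is -1.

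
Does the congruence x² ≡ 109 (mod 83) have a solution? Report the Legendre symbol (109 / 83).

1

First reduce: 109 ≡ 26 (mod 83).
Pull out 2: since 83 ≡ 3 (mod 8), (2/83) = -1.
Reciprocity: 13 ≡ 1 and 83 ≡ 3 (mod 4), so (13/83) = +(83/13).
Reduce top mod 13: now compute (5/13).
Reciprocity: 5 ≡ 1 and 13 ≡ 1 (mod 4), so (5/13) = +(13/5).
Reduce top mod 5: now compute (3/5).
Reciprocity: 3 ≡ 3 and 5 ≡ 1 (mod 4), so (3/5) = +(5/3).
Reduce top mod 3: now compute (2/3).
Pull out 2: since 3 ≡ 3 (mod 8), (2/3) = -1.
Reached (1/3) = 1. Collecting the sign flips along the way, the symbol is +1.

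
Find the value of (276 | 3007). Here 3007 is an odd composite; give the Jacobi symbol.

-1

Pull out 2^2: since 3007 ≡ 7 (mod 8), (2/3007) = +1, so (2/3007)^2 = +1.
Reciprocity: 69 ≡ 1 and 3007 ≡ 3 (mod 4), so (69/3007) = +(3007/69).
Reduce top mod 69: now compute (40/69).
Pull out 2^3: since 69 ≡ 5 (mod 8), (2/69) = -1, so (2/69)^3 = -1.
Reciprocity: 5 ≡ 1 and 69 ≡ 1 (mod 4), so (5/69) = +(69/5).
Reduce top mod 5: now compute (4/5).
Pull out 2^2: since 5 ≡ 5 (mod 8), (2/5) = -1, so (2/5)^2 = +1.
Reached (1/5) = 1. Collecting the sign flips along the way, the symbol is -1.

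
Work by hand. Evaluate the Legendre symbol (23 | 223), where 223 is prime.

-1

Euler's criterion: (23/223) ≡ 23^111 (mod 223).
23^2 ≡ 83 (mod 223)
23^4 ≡ 199 (mod 223)
23^8 ≡ 130 (mod 223)
23^16 ≡ 175 (mod 223)
23^32 ≡ 74 (mod 223)
23^64 ≡ 124 (mod 223)
23^111 = 23^(64+32+8+4+2+1) ≡ 222 (mod 223).
Result is 222 ≡ −1, so (23/223) = −1.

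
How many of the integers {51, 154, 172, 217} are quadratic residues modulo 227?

1

(51/227) = -1 → non-residue.
(154/227) = -1 → non-residue.
(172/227) = +1 → QR.
(217/227) = -1 → non-residue.
Total quadratic residues among the 4: 1.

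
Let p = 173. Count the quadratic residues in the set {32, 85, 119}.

2

(32/173) = -1 → non-residue.
(85/173) = +1 → QR.
(119/173) = +1 → QR.
Total quadratic residues among the 3: 2.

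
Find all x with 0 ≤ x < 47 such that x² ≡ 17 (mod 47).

8, 39

Since 47 ≡ 3 (mod 4), a square root of 17 is 17^((47+1)/4) = 17^12 mod 47.
Repeated squaring: 17^2≡7, 17^4≡2, 17^8≡4 (mod 47).
17^12 = 17^(8+4) ≡ 8 (mod 47).
Check: 8² = 64 ≡ 17 (mod 47). The two roots are 8 and 39.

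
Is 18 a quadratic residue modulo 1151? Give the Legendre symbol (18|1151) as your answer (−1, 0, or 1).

1

Pull out 2: since 1151 ≡ 7 (mod 8), (2/1151) = +1.
Reciprocity: 9 ≡ 1 and 1151 ≡ 3 (mod 4), so (9/1151) = +(1151/9).
Reduce top mod 9: now compute (8/9).
Pull out 2^3: since 9 ≡ 1 (mod 8), (2/9) = +1, so (2/9)^3 = +1.
Reached (1/9) = 1. Collecting the sign flips along the way, the symbol is +1.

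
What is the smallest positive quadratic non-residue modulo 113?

(2/113) = +1, so 2 is a residue.
(3/113) = −1, so 3 is the smallest positive non-residue mod 113.

3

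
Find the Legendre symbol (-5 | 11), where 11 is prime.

First reduce: -5 ≡ 6 (mod 11).
Pull out 2: since 11 ≡ 3 (mod 8), (2/11) = -1.
Reciprocity: 3 ≡ 3 and 11 ≡ 3 (mod 4), so (3/11) = −(11/3).
Reduce top mod 3: now compute (2/3).
Pull out 2: since 3 ≡ 3 (mod 8), (2/3) = -1.
Reached (1/3) = 1. Collecting the sign flips along the way, the symbol is -1.

-1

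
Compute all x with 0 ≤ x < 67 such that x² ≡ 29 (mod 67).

30, 37

Since 67 ≡ 3 (mod 4), a square root of 29 is 29^((67+1)/4) = 29^17 mod 67.
Repeated squaring: 29^2≡37, 29^4≡29, 29^8≡37, 29^16≡29 (mod 67).
29^17 = 29^(16+1) ≡ 37 (mod 67).
Check: 37² = 1369 ≡ 29 (mod 67). The two roots are 30 and 37.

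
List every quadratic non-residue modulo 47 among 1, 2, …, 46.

5 10 11 13 15 19 20 22 23 26 29 30 31 33 35 38 39 40 41 43 44 45 46

Square k = 1,…,23 (k and 47−k give the same square):
1²=1, 2²=4, 3²=9, 4²=16, 5²=25, 6²=36, 7²≡2, 8²≡17, 9²≡34, 10²≡6, 11²≡27, 12²≡3, 13²≡28, 14²≡8, 15²≡37, 16²≡21, 17²≡7, 18²≡42, 19²≡32, 20²≡24, 21²≡18, 22²≡14, 23²≡12 (mod 47).
The residues are {1, 2, 3, 4, 6, 7, 8, 9, 12, 14, 16, 17, 18, 21, 24, 25, 27, 28, 32, 34, 36, 37, 42}; the non-residues are the remaining 23 nonzero classes.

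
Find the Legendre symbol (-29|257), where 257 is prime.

Euler's criterion: (-29/257) ≡ 228^128 (mod 257).
228^2 ≡ 70 (mod 257)
228^4 ≡ 17 (mod 257)
228^8 ≡ 32 (mod 257)
228^16 ≡ 253 (mod 257)
228^32 ≡ 16 (mod 257)
228^64 ≡ 256 (mod 257)
228^128 ≡ 1 (mod 257)
228^128 = 228^(128) ≡ 1 (mod 257).
Result is 1, so (-29/257) = 1.

1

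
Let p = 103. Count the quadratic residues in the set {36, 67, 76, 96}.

(36/103) = +1 → QR.
(67/103) = -1 → non-residue.
(76/103) = +1 → QR.
(96/103) = -1 → non-residue.
Total quadratic residues among the 4: 2.

2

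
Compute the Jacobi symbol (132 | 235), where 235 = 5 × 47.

Pull out 2^2: since 235 ≡ 3 (mod 8), (2/235) = -1, so (2/235)^2 = +1.
Reciprocity: 33 ≡ 1 and 235 ≡ 3 (mod 4), so (33/235) = +(235/33).
Reduce top mod 33: now compute (4/33).
Pull out 2^2: since 33 ≡ 1 (mod 8), (2/33) = +1, so (2/33)^2 = +1.
Reached (1/33) = 1. Collecting the sign flips along the way, the symbol is +1.

1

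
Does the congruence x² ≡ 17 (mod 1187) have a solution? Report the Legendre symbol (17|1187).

Reciprocity: 17 ≡ 1 and 1187 ≡ 3 (mod 4), so (17/1187) = +(1187/17).
Reduce top mod 17: now compute (14/17).
Pull out 2: since 17 ≡ 1 (mod 8), (2/17) = +1.
Reciprocity: 7 ≡ 3 and 17 ≡ 1 (mod 4), so (7/17) = +(17/7).
Reduce top mod 7: now compute (3/7).
Reciprocity: 3 ≡ 3 and 7 ≡ 3 (mod 4), so (3/7) = −(7/3).
Reduce top mod 3: now compute (1/3).
Reached (1/3) = 1. Collecting the sign flips along the way, the symbol is -1.

-1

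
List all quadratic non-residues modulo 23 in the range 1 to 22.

5 7 10 11 14 15 17 19 20 21 22

Square k = 1,…,11 (k and 23−k give the same square):
1²=1, 2²=4, 3²=9, 4²=16, 5²≡2, 6²≡13, 7²≡3, 8²≡18, 9²≡12, 10²≡8, 11²≡6 (mod 23).
The residues are {1, 2, 3, 4, 6, 8, 9, 12, 13, 16, 18}; the non-residues are the remaining 11 nonzero classes.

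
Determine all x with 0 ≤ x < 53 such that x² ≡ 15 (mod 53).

11, 42

53 ≡ 1 (mod 4), so we find a root by search.
Trying successive values, 11² = 121 ≡ 15 (mod 53). The other root is 53 − 11 = 42.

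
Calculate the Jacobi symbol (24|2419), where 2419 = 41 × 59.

Pull out 2^3: since 2419 ≡ 3 (mod 8), (2/2419) = -1, so (2/2419)^3 = -1.
Reciprocity: 3 ≡ 3 and 2419 ≡ 3 (mod 4), so (3/2419) = −(2419/3).
Reduce top mod 3: now compute (1/3).
Reached (1/3) = 1. Collecting the sign flips along the way, the symbol is +1.

1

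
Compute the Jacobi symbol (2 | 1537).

1

Pull out 2: since 1537 ≡ 1 (mod 8), (2/1537) = +1.
Reached (1/1537) = 1. Collecting the sign flips along the way, the symbol is +1.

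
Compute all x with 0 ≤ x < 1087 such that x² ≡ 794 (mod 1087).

108, 979

Since 1087 ≡ 3 (mod 4), a square root of 794 is 794^((1087+1)/4) = 794^272 mod 1087.
Repeated squaring: 794^2≡1063, 794^4≡576, 794^8≡241, 794^16≡470, 794^32≡239, 794^64≡597, 794^128≡960, 794^256≡911 (mod 1087).
794^272 = 794^(256+16) ≡ 979 (mod 1087).
Check: 979² = 958441 ≡ 794 (mod 1087). The two roots are 108 and 979.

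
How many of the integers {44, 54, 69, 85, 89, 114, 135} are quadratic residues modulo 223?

(44/223) = -1 → non-residue.
(54/223) = -1 → non-residue.
(69/223) = +1 → QR.
(85/223) = -1 → non-residue.
(89/223) = +1 → QR.
(114/223) = -1 → non-residue.
(135/223) = +1 → QR.
Total quadratic residues among the 7: 3.

3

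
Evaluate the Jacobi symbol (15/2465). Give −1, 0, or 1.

0

Reciprocity: 15 ≡ 3 and 2465 ≡ 1 (mod 4), so (15/2465) = +(2465/15).
Reduce top mod 15: now compute (5/15).
Reciprocity: 5 ≡ 1 and 15 ≡ 3 (mod 4), so (5/15) = +(15/5).
Reduce top mod 5: now compute (0/5).
Top reduces to 0: gcd > 1, so the symbol is 0.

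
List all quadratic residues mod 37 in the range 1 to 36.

Square k = 1,…,18 (k and 37−k give the same square):
1²=1, 2²=4, 3²=9, 4²=16, 5²=25, 6²=36, 7²≡12, 8²≡27, 9²≡7, 10²≡26, 11²≡10, 12²≡33, 13²≡21, 14²≡11, 15²≡3, 16²≡34, 17²≡30, 18²≡28 (mod 37).
So the quadratic residues mod 37 are {1, 3, 4, 7, 9, 10, 11, 12, 16, 21, 25, 26, 27, 28, 30, 33, 34, 36}.

1, 3, 4, 7, 9, 10, 11, 12, 16, 21, 25, 26, 27, 28, 30, 33, 34, 36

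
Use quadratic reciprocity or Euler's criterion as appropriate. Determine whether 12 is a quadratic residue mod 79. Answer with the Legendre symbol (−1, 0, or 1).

-1

Euler's criterion: (12/79) ≡ 12^39 (mod 79).
12^2 ≡ 65 (mod 79)
12^4 ≡ 38 (mod 79)
12^8 ≡ 22 (mod 79)
12^16 ≡ 10 (mod 79)
12^32 ≡ 21 (mod 79)
12^39 = 12^(32+4+2+1) ≡ 78 (mod 79).
Result is 78 ≡ −1, so (12/79) = −1.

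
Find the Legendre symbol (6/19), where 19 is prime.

Euler's criterion: (6/19) ≡ 6^9 (mod 19).
6^2 ≡ 17 (mod 19)
6^4 ≡ 4 (mod 19)
6^8 ≡ 16 (mod 19)
6^9 = 6^(8+1) ≡ 1 (mod 19).
Result is 1, so (6/19) = 1.

1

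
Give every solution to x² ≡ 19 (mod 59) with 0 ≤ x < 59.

14, 45

Since 59 ≡ 3 (mod 4), a square root of 19 is 19^((59+1)/4) = 19^15 mod 59.
Repeated squaring: 19^2≡7, 19^4≡49, 19^8≡41 (mod 59).
19^15 = 19^(8+4+2+1) ≡ 45 (mod 59).
Check: 45² = 2025 ≡ 19 (mod 59). The two roots are 14 and 45.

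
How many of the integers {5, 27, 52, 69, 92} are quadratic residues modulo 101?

3

(5/101) = +1 → QR.
(27/101) = -1 → non-residue.
(52/101) = +1 → QR.
(69/101) = -1 → non-residue.
(92/101) = +1 → QR.
Total quadratic residues among the 5: 3.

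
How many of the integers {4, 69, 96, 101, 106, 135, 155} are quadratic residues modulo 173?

(4/173) = +1 → QR.
(69/173) = -1 → non-residue.
(96/173) = +1 → QR.
(101/173) = -1 → non-residue.
(106/173) = +1 → QR.
(135/173) = +1 → QR.
(155/173) = -1 → non-residue.
Total quadratic residues among the 7: 4.

4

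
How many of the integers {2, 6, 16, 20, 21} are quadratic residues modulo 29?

(2/29) = -1 → non-residue.
(6/29) = +1 → QR.
(16/29) = +1 → QR.
(20/29) = +1 → QR.
(21/29) = -1 → non-residue.
Total quadratic residues among the 5: 3.

3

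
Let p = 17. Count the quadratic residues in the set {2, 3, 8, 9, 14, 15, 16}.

(2/17) = +1 → QR.
(3/17) = -1 → non-residue.
(8/17) = +1 → QR.
(9/17) = +1 → QR.
(14/17) = -1 → non-residue.
(15/17) = +1 → QR.
(16/17) = +1 → QR.
Total quadratic residues among the 7: 5.

5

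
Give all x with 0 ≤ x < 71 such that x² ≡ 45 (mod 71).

Since 71 ≡ 3 (mod 4), a square root of 45 is 45^((71+1)/4) = 45^18 mod 71.
Repeated squaring: 45^2≡37, 45^4≡20, 45^8≡45, 45^16≡37 (mod 71).
45^18 = 45^(16+2) ≡ 20 (mod 71).
Check: 20² = 400 ≡ 45 (mod 71). The two roots are 20 and 51.

20, 51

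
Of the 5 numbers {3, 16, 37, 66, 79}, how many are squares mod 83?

3

(3/83) = +1 → QR.
(16/83) = +1 → QR.
(37/83) = +1 → QR.
(66/83) = -1 → non-residue.
(79/83) = -1 → non-residue.
Total quadratic residues among the 5: 3.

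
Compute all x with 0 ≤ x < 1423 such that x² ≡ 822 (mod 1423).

Since 1423 ≡ 3 (mod 4), a square root of 822 is 822^((1423+1)/4) = 822^356 mod 1423.
Repeated squaring: 822^2≡1182, 822^4≡1161, 822^8≡340, 822^16≡337, 822^32≡1152, 822^64≡868, 822^128≡657, 822^256≡480 (mod 1423).
822^356 = 822^(256+64+32+4) ≡ 139 (mod 1423).
Check: 139² = 19321 ≡ 822 (mod 1423). The two roots are 139 and 1284.

139, 1284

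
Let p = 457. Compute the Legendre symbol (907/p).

Euler's criterion: (907/457) ≡ 450^228 (mod 457).
450^2 ≡ 49 (mod 457)
450^4 ≡ 116 (mod 457)
450^8 ≡ 203 (mod 457)
450^16 ≡ 79 (mod 457)
450^32 ≡ 300 (mod 457)
450^64 ≡ 428 (mod 457)
450^128 ≡ 384 (mod 457)
450^228 = 450^(128+64+32+4) ≡ 1 (mod 457).
Result is 1, so (907/457) = 1.

1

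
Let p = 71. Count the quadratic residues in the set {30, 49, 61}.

2

(30/71) = +1 → QR.
(49/71) = +1 → QR.
(61/71) = -1 → non-residue.
Total quadratic residues among the 3: 2.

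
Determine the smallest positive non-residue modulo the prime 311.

11

(2/311) = +1, so 2 is a residue.
(3/311) = +1, so 3 is a residue.
(4/311) = +1, so 4 is a residue.
(5/311) = +1, so 5 is a residue.
(6/311) = +1, so 6 is a residue.
(7/311) = +1, so 7 is a residue.
(8/311) = +1, so 8 is a residue.
(9/311) = +1, so 9 is a residue.
(10/311) = +1, so 10 is a residue.
(11/311) = −1, so 11 is the smallest positive non-residue mod 311.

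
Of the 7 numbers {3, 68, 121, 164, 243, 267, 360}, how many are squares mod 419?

(3/419) = +1 → QR.
(68/419) = -1 → non-residue.
(121/419) = +1 → QR.
(164/419) = +1 → QR.
(243/419) = +1 → QR.
(267/419) = -1 → non-residue.
(360/419) = -1 → non-residue.
Total quadratic residues among the 7: 4.

4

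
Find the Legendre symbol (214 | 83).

First reduce: 214 ≡ 48 (mod 83).
Pull out 2^4: since 83 ≡ 3 (mod 8), (2/83) = -1, so (2/83)^4 = +1.
Reciprocity: 3 ≡ 3 and 83 ≡ 3 (mod 4), so (3/83) = −(83/3).
Reduce top mod 3: now compute (2/3).
Pull out 2: since 3 ≡ 3 (mod 8), (2/3) = -1.
Reached (1/3) = 1. Collecting the sign flips along the way, the symbol is +1.

1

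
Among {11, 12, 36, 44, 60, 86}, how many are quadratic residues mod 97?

(11/97) = +1 → QR.
(12/97) = +1 → QR.
(36/97) = +1 → QR.
(44/97) = +1 → QR.
(60/97) = -1 → non-residue.
(86/97) = +1 → QR.
Total quadratic residues among the 6: 5.

5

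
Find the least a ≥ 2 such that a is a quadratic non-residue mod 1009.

(2/1009) = +1, so 2 is a residue.
(3/1009) = +1, so 3 is a residue.
(4/1009) = +1, so 4 is a residue.
(5/1009) = +1, so 5 is a residue.
(6/1009) = +1, so 6 is a residue.
(7/1009) = +1, so 7 is a residue.
(8/1009) = +1, so 8 is a residue.
(9/1009) = +1, so 9 is a residue.
(10/1009) = +1, so 10 is a residue.
(11/1009) = −1, so 11 is the smallest positive non-residue mod 1009.

11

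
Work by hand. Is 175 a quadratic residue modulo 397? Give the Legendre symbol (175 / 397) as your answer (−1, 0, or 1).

Reciprocity: 175 ≡ 3 and 397 ≡ 1 (mod 4), so (175/397) = +(397/175).
Reduce top mod 175: now compute (47/175).
Reciprocity: 47 ≡ 3 and 175 ≡ 3 (mod 4), so (47/175) = −(175/47).
Reduce top mod 47: now compute (34/47).
Pull out 2: since 47 ≡ 7 (mod 8), (2/47) = +1.
Reciprocity: 17 ≡ 1 and 47 ≡ 3 (mod 4), so (17/47) = +(47/17).
Reduce top mod 17: now compute (13/17).
Reciprocity: 13 ≡ 1 and 17 ≡ 1 (mod 4), so (13/17) = +(17/13).
Reduce top mod 13: now compute (4/13).
Pull out 2^2: since 13 ≡ 5 (mod 8), (2/13) = -1, so (2/13)^2 = +1.
Reached (1/13) = 1. Collecting the sign flips along the way, the symbol is -1.

-1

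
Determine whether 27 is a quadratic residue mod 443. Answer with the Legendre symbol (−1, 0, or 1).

1

Reciprocity: 27 ≡ 3 and 443 ≡ 3 (mod 4), so (27/443) = −(443/27).
Reduce top mod 27: now compute (11/27).
Reciprocity: 11 ≡ 3 and 27 ≡ 3 (mod 4), so (11/27) = −(27/11).
Reduce top mod 11: now compute (5/11).
Reciprocity: 5 ≡ 1 and 11 ≡ 3 (mod 4), so (5/11) = +(11/5).
Reduce top mod 5: now compute (1/5).
Reached (1/5) = 1. Collecting the sign flips along the way, the symbol is +1.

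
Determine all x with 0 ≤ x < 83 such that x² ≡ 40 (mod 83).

Since 83 ≡ 3 (mod 4), a square root of 40 is 40^((83+1)/4) = 40^21 mod 83.
Repeated squaring: 40^2≡23, 40^4≡31, 40^8≡48, 40^16≡63 (mod 83).
40^21 = 40^(16+4+1) ≡ 17 (mod 83).
Check: 17² = 289 ≡ 40 (mod 83). The two roots are 17 and 66.

17, 66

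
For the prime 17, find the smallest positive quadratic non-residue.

3

(2/17) = +1, so 2 is a residue.
(3/17) = −1, so 3 is the smallest positive non-residue mod 17.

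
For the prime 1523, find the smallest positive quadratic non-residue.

(2/1523) = −1, so 2 is the smallest positive non-residue mod 1523.

2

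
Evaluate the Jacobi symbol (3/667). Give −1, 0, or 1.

Reciprocity: 3 ≡ 3 and 667 ≡ 3 (mod 4), so (3/667) = −(667/3).
Reduce top mod 3: now compute (1/3).
Reached (1/3) = 1. Collecting the sign flips along the way, the symbol is -1.

-1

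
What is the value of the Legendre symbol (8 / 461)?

Pull out 2^3: since 461 ≡ 5 (mod 8), (2/461) = -1, so (2/461)^3 = -1.
Reached (1/461) = 1. Collecting the sign flips along the way, the symbol is -1.

-1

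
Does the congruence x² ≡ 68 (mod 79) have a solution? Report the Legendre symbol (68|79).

-1

Pull out 2^2: since 79 ≡ 7 (mod 8), (2/79) = +1, so (2/79)^2 = +1.
Reciprocity: 17 ≡ 1 and 79 ≡ 3 (mod 4), so (17/79) = +(79/17).
Reduce top mod 17: now compute (11/17).
Reciprocity: 11 ≡ 3 and 17 ≡ 1 (mod 4), so (11/17) = +(17/11).
Reduce top mod 11: now compute (6/11).
Pull out 2: since 11 ≡ 3 (mod 8), (2/11) = -1.
Reciprocity: 3 ≡ 3 and 11 ≡ 3 (mod 4), so (3/11) = −(11/3).
Reduce top mod 3: now compute (2/3).
Pull out 2: since 3 ≡ 3 (mod 8), (2/3) = -1.
Reached (1/3) = 1. Collecting the sign flips along the way, the symbol is -1.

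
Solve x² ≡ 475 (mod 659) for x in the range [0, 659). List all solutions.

114, 545

Since 659 ≡ 3 (mod 4), a square root of 475 is 475^((659+1)/4) = 475^165 mod 659.
Repeated squaring: 475^2≡247, 475^4≡381, 475^8≡181, 475^16≡470, 475^32≡135, 475^64≡432, 475^128≡127 (mod 659).
475^165 = 475^(128+32+4+1) ≡ 545 (mod 659).
Check: 545² = 297025 ≡ 475 (mod 659). The two roots are 114 and 545.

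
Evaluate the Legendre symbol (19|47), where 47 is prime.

Euler's criterion: (19/47) ≡ 19^23 (mod 47).
19^2 ≡ 32 (mod 47)
19^4 ≡ 37 (mod 47)
19^8 ≡ 6 (mod 47)
19^16 ≡ 36 (mod 47)
19^23 = 19^(16+4+2+1) ≡ 46 (mod 47).
Result is 46 ≡ −1, so (19/47) = −1.

-1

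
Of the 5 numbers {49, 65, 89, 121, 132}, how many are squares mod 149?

(49/149) = +1 → QR.
(65/149) = -1 → non-residue.
(89/149) = -1 → non-residue.
(121/149) = +1 → QR.
(132/149) = +1 → QR.
Total quadratic residues among the 5: 3.

3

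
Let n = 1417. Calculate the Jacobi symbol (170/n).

1

Pull out 2: since 1417 ≡ 1 (mod 8), (2/1417) = +1.
Reciprocity: 85 ≡ 1 and 1417 ≡ 1 (mod 4), so (85/1417) = +(1417/85).
Reduce top mod 85: now compute (57/85).
Reciprocity: 57 ≡ 1 and 85 ≡ 1 (mod 4), so (57/85) = +(85/57).
Reduce top mod 57: now compute (28/57).
Pull out 2^2: since 57 ≡ 1 (mod 8), (2/57) = +1, so (2/57)^2 = +1.
Reciprocity: 7 ≡ 3 and 57 ≡ 1 (mod 4), so (7/57) = +(57/7).
Reduce top mod 7: now compute (1/7).
Reached (1/7) = 1. Collecting the sign flips along the way, the symbol is +1.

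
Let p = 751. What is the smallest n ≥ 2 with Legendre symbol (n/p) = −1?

(2/751) = +1, so 2 is a residue.
(3/751) = −1, so 3 is the smallest positive non-residue mod 751.

3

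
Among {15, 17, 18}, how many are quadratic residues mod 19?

1

(15/19) = -1 → non-residue.
(17/19) = +1 → QR.
(18/19) = -1 → non-residue.
Total quadratic residues among the 3: 1.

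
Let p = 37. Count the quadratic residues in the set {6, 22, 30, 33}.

2

(6/37) = -1 → non-residue.
(22/37) = -1 → non-residue.
(30/37) = +1 → QR.
(33/37) = +1 → QR.
Total quadratic residues among the 4: 2.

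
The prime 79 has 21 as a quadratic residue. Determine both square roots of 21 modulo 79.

10, 69

Since 79 ≡ 3 (mod 4), a square root of 21 is 21^((79+1)/4) = 21^20 mod 79.
Repeated squaring: 21^2≡46, 21^4≡62, 21^8≡52, 21^16≡18 (mod 79).
21^20 = 21^(16+4) ≡ 10 (mod 79).
Check: 10² = 100 ≡ 21 (mod 79). The two roots are 10 and 69.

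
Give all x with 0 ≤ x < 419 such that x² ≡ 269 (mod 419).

Since 419 ≡ 3 (mod 4), a square root of 269 is 269^((419+1)/4) = 269^105 mod 419.
Repeated squaring: 269^2≡293, 269^4≡373, 269^8≡21, 269^16≡22, 269^32≡65, 269^64≡35 (mod 419).
269^105 = 269^(64+32+8+1) ≡ 326 (mod 419).
Check: 326² = 106276 ≡ 269 (mod 419). The two roots are 93 and 326.

93, 326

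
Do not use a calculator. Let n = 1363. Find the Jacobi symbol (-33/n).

First reduce: -33 ≡ 1330 (mod 1363).
Pull out 2: since 1363 ≡ 3 (mod 8), (2/1363) = -1.
Reciprocity: 665 ≡ 1 and 1363 ≡ 3 (mod 4), so (665/1363) = +(1363/665).
Reduce top mod 665: now compute (33/665).
Reciprocity: 33 ≡ 1 and 665 ≡ 1 (mod 4), so (33/665) = +(665/33).
Reduce top mod 33: now compute (5/33).
Reciprocity: 5 ≡ 1 and 33 ≡ 1 (mod 4), so (5/33) = +(33/5).
Reduce top mod 5: now compute (3/5).
Reciprocity: 3 ≡ 3 and 5 ≡ 1 (mod 4), so (3/5) = +(5/3).
Reduce top mod 3: now compute (2/3).
Pull out 2: since 3 ≡ 3 (mod 8), (2/3) = -1.
Reached (1/3) = 1. Collecting the sign flips along the way, the symbol is +1.

1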